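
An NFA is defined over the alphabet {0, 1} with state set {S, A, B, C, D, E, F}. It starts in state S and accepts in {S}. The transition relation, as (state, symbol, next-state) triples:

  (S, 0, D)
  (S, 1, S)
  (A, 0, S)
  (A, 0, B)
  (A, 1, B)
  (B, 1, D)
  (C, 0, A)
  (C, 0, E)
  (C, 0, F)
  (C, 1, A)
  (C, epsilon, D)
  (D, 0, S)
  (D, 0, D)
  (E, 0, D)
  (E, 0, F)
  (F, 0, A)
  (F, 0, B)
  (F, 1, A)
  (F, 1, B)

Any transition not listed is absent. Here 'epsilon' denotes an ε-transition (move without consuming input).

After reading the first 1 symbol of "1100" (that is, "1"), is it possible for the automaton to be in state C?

No

Start in {S}.
Read '1': S→{S}; now {S}.
State C is not in {S}.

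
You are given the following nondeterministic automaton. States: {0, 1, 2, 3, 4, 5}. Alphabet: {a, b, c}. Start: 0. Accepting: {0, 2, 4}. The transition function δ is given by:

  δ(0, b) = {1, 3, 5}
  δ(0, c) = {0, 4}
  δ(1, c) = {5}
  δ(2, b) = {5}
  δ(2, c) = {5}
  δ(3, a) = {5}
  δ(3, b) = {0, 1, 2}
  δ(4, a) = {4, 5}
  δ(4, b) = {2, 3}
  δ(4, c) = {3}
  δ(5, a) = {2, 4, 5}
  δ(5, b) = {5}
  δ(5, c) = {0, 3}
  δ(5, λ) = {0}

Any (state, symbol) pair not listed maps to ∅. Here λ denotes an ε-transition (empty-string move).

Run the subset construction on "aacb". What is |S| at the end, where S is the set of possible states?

Start in {0}.
Read 'a': {0} → ∅.
The set is empty and remains empty for the remaining 3 symbols.
That set has 0 states.

0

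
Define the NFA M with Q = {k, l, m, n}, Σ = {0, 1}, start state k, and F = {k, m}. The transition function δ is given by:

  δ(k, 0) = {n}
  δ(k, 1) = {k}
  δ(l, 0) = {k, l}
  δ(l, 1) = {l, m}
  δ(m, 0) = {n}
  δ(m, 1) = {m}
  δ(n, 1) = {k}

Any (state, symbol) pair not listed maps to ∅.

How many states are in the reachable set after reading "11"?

1

Start in {k}.
Read '1': k→{k}; now {k}.
Read '1': k→{k}; now {k}.
That set has 1 state.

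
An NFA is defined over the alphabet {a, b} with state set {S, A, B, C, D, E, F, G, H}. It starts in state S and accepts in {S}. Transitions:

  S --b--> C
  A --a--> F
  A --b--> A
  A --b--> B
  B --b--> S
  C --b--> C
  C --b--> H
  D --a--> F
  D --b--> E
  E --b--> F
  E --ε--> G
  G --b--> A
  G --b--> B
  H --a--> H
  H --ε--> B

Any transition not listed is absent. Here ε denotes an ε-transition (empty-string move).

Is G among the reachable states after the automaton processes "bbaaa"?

Start in {S}.
Read 'b': S→{C}; now {C}.
Read 'b': C→{C, H}; union {C, H}; ε-closure = {B, C, H}.
Read 'a': B→∅, C→∅, H→{H}; union {H}; ε-closure = {B, H}.
Read 'a': B→∅, H→{H}; union {H}; ε-closure = {B, H}.
Read 'a': B→∅, H→{H}; union {H}; ε-closure = {B, H}.
State G is not in {B, H}.

No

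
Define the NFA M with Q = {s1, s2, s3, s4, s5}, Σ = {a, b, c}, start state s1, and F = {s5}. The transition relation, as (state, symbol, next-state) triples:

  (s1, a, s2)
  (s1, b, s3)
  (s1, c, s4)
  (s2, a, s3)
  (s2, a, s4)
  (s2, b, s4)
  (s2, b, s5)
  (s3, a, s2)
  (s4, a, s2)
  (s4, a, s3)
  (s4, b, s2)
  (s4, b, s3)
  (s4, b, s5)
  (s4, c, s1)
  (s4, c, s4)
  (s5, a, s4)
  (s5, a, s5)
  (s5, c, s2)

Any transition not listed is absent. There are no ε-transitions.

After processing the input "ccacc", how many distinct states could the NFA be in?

0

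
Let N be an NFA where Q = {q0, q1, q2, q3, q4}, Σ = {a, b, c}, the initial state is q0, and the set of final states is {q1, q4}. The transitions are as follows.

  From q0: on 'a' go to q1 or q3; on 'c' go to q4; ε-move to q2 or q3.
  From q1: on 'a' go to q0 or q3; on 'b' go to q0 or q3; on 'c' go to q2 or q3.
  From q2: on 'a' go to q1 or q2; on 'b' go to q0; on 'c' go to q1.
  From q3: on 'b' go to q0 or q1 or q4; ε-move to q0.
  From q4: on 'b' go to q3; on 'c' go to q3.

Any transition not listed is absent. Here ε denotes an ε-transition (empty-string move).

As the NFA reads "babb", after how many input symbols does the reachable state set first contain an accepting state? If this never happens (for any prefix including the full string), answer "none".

1

Start: ε-closure({q0}) = {q0, q2, q3}.
Read 'b': q0→∅, q2→{q0}, q3→{q0, q1, q4}; union {q0, q1, q4}; ε-closure = {q0, q1, q2, q3, q4}.
None of the earlier sets intersect F, but {q0, q1, q2, q3, q4} does.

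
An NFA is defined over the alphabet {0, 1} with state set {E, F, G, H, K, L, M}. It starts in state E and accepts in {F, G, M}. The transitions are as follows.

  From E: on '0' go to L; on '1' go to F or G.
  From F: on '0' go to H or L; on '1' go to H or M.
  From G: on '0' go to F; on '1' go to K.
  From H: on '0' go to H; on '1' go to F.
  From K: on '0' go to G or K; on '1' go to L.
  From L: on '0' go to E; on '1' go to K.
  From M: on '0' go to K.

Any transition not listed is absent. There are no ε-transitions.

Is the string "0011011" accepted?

Yes

Start in {E}.
Read '0': E→{L}; now {L}.
Read '0': L→{E}; now {E}.
Read '1': E→{F, G}; now {F, G}.
Read '1': F→{H, M}, G→{K}; now {H, K, M}.
Read '0': H→{H}, K→{G, K}, M→{K}; now {G, H, K}.
Read '1': G→{K}, H→{F}, K→{L}; now {F, K, L}.
Read '1': F→{H, M}, K→{L}, L→{K}; now {H, K, L, M}.
The final set {H, K, L, M} contains the accepting state M.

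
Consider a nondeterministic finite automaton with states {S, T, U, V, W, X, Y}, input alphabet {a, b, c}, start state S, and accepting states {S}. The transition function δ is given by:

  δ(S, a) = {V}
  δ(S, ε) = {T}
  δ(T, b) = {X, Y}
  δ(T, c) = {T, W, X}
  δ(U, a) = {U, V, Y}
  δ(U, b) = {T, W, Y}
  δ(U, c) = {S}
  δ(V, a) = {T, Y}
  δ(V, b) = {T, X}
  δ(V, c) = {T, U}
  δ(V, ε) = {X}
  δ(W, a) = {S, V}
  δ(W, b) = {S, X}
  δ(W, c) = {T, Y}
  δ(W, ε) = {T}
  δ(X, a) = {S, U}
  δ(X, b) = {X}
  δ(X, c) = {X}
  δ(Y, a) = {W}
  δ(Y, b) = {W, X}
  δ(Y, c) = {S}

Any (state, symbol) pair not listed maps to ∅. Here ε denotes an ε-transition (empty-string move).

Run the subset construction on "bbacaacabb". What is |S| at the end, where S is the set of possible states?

Start: ε-closure({S}) = {S, T}.
Read 'b': {S, T} → {X, Y}.
Read 'b': {X, Y} → {T, W, X}.
Read 'a': {T, W, X} → {S, T, U, V, X}.
Read 'c': {S, T, U, V, X} → {S, T, U, W, X}.
Read 'a': {S, T, U, W, X} → {S, T, U, V, X, Y}.
Read 'a': {S, T, U, V, X, Y} → {S, T, U, V, W, X, Y}.
Read 'c': {S, T, U, V, W, X, Y} → {S, T, U, W, X, Y}.
Read 'a': {S, T, U, W, X, Y} → {S, T, U, V, W, X, Y}.
Read 'b': {S, T, U, V, W, X, Y} → {S, T, W, X, Y}.
Read 'b': {S, T, W, X, Y} → {S, T, W, X, Y}.
That set has 5 states.

5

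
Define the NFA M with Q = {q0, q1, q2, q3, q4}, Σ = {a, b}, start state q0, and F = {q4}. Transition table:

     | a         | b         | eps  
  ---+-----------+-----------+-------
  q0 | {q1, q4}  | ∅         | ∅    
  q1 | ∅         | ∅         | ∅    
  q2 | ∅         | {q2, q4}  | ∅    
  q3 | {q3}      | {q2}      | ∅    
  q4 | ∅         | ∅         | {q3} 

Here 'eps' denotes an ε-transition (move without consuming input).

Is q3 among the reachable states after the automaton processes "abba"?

Start in {q0}.
Read 'a': {q0} → {q1, q3, q4}.
Read 'b': {q1, q3, q4} → {q2}.
Read 'b': {q2} → {q2, q3, q4}.
Read 'a': {q2, q3, q4} → {q3}.
State q3 is in {q3}.

Yes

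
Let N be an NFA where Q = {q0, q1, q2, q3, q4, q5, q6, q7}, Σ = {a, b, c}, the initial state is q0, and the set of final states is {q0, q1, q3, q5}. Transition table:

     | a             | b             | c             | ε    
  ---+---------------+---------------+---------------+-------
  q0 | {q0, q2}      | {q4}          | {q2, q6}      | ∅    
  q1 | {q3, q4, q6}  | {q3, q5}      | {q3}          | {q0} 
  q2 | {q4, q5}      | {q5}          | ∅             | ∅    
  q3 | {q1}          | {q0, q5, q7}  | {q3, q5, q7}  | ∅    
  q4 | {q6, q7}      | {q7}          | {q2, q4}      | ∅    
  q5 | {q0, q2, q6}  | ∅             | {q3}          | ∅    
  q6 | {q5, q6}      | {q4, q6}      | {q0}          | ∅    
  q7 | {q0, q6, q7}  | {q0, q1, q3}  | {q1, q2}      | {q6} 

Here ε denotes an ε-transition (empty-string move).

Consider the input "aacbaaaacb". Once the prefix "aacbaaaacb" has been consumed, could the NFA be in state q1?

No

Start in {q0}.
Read 'a': {q0} → {q0, q2}.
Read 'a': {q0, q2} → {q0, q2, q4, q5}.
Read 'c': {q0, q2, q4, q5} → {q2, q3, q4, q6}.
Read 'b': {q2, q3, q4, q6} → {q0, q4, q5, q6, q7}.
Read 'a': {q0, q4, q5, q6, q7} → {q0, q2, q5, q6, q7}.
Read 'a': {q0, q2, q5, q6, q7} → {q0, q2, q4, q5, q6, q7}.
Read 'a': {q0, q2, q4, q5, q6, q7} → {q0, q2, q4, q5, q6, q7}.
Read 'a': {q0, q2, q4, q5, q6, q7} → {q0, q2, q4, q5, q6, q7}.
Read 'c': {q0, q2, q4, q5, q6, q7} → {q0, q1, q2, q3, q4, q6}.
Read 'b': {q0, q1, q2, q3, q4, q6} → {q0, q3, q4, q5, q6, q7}.
State q1 is not in {q0, q3, q4, q5, q6, q7}.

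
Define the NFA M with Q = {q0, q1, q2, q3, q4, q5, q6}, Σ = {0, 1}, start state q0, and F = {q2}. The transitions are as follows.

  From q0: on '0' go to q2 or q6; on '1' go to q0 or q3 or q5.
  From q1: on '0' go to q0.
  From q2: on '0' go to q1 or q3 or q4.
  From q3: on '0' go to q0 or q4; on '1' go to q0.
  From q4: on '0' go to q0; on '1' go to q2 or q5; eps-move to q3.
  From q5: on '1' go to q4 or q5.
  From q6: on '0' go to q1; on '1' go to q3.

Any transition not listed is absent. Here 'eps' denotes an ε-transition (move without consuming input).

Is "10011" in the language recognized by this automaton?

Start in {q0}.
Read '1': q0→{q0, q3, q5}; now {q0, q3, q5}.
Read '0': q0→{q2, q6}, q3→{q0, q4}, q5→∅; union {q0, q2, q4, q6}; ε-closure = {q0, q2, q3, q4, q6}.
Read '0': q0→{q2, q6}, q2→{q1, q3, q4}, q3→{q0, q4}, q4→{q0}, q6→{q1}; now {q0, q1, q2, q3, q4, q6}.
Read '1': q0→{q0, q3, q5}, q1→∅, q2→∅, q3→{q0}, q4→{q2, q5}, q6→{q3}; now {q0, q2, q3, q5}.
Read '1': q0→{q0, q3, q5}, q2→∅, q3→{q0}, q5→{q4, q5}; now {q0, q3, q4, q5}.
The final set {q0, q3, q4, q5} contains no accepting state.

No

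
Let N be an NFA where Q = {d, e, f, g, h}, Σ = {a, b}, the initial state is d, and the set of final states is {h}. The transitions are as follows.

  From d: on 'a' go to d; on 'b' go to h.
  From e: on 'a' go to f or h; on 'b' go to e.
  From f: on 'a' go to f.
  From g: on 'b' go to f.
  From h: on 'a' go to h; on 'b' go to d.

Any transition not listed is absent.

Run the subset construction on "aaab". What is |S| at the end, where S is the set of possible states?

1

Start in {d}.
Read 'a': {d} → {d}.
Read 'a': {d} → {d}.
Read 'a': {d} → {d}.
Read 'b': {d} → {h}.
That set has 1 state.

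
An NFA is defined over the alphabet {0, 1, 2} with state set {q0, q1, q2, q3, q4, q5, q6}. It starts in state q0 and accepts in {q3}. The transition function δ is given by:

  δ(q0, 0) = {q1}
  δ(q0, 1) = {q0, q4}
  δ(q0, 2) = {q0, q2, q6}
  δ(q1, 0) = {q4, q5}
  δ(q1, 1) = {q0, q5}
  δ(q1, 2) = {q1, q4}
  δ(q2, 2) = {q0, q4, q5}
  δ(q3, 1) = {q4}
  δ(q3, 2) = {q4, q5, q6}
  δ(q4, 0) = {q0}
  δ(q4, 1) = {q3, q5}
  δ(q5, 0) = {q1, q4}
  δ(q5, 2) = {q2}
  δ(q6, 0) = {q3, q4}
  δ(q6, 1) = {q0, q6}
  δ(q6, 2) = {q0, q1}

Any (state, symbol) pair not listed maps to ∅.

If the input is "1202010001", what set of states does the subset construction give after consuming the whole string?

Start in {q0}.
Read '1': {q0} → {q0, q4}.
Read '2': {q0, q4} → {q0, q2, q6}.
Read '0': {q0, q2, q6} → {q1, q3, q4}.
Read '2': {q1, q3, q4} → {q1, q4, q5, q6}.
Read '0': {q1, q4, q5, q6} → {q0, q1, q3, q4, q5}.
Read '1': {q0, q1, q3, q4, q5} → {q0, q3, q4, q5}.
Read '0': {q0, q3, q4, q5} → {q0, q1, q4}.
Read '0': {q0, q1, q4} → {q0, q1, q4, q5}.
Read '0': {q0, q1, q4, q5} → {q0, q1, q4, q5}.
Read '1': {q0, q1, q4, q5} → {q0, q3, q4, q5}.

{q0, q3, q4, q5}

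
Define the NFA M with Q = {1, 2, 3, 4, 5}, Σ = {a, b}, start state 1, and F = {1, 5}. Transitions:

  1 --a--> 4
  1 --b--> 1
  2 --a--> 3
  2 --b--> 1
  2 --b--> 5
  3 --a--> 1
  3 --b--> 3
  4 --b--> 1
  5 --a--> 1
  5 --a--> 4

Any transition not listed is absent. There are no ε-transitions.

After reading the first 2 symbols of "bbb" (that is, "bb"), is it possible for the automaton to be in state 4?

No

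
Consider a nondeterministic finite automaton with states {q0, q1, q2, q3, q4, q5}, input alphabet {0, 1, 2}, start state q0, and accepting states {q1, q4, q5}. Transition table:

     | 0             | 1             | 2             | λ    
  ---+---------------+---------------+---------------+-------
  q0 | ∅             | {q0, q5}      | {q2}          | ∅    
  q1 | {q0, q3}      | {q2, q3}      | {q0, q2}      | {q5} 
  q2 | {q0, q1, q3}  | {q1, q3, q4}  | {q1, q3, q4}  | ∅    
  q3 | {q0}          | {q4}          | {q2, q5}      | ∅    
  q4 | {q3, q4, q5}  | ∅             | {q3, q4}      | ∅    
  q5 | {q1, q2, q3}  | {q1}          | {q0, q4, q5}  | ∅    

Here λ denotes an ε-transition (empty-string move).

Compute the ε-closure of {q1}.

{q1, q5}

Begin with {q1}.
ε-move q1 → q5; add q5.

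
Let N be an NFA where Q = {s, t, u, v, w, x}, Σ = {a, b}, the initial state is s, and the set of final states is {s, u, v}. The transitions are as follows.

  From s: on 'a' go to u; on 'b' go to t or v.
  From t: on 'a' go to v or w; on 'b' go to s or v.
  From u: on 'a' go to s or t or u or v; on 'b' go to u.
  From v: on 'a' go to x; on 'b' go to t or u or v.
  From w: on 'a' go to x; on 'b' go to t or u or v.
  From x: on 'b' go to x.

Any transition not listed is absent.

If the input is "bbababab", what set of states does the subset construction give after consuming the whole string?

{s, t, u, v, x}

Start in {s}.
Read 'b': {s} → {t, v}.
Read 'b': {t, v} → {s, t, u, v}.
Read 'a': {s, t, u, v} → {s, t, u, v, w, x}.
Read 'b': {s, t, u, v, w, x} → {s, t, u, v, x}.
Read 'a': {s, t, u, v, x} → {s, t, u, v, w, x}.
Read 'b': {s, t, u, v, w, x} → {s, t, u, v, x}.
Read 'a': {s, t, u, v, x} → {s, t, u, v, w, x}.
Read 'b': {s, t, u, v, w, x} → {s, t, u, v, x}.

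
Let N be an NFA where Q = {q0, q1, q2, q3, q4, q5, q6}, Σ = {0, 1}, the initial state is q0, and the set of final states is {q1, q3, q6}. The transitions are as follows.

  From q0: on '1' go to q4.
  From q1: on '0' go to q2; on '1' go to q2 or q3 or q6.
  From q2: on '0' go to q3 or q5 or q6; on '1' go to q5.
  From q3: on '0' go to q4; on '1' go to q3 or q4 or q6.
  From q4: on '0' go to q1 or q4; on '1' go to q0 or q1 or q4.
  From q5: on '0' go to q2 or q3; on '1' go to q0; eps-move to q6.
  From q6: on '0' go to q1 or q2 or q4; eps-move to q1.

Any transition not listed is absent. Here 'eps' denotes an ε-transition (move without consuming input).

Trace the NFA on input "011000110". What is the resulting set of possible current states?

∅

Start in {q0}.
Read '0': q0→∅; now ∅.
The set is empty and remains empty for the remaining 8 symbols.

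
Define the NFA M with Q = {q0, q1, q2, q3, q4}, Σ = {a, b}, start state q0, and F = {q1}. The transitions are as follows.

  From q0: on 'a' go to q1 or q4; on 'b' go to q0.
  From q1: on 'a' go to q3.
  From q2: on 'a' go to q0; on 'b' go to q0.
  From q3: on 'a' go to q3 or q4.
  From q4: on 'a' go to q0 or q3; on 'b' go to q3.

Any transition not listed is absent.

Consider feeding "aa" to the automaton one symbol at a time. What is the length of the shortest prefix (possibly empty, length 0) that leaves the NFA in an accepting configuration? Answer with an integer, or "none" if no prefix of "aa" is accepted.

1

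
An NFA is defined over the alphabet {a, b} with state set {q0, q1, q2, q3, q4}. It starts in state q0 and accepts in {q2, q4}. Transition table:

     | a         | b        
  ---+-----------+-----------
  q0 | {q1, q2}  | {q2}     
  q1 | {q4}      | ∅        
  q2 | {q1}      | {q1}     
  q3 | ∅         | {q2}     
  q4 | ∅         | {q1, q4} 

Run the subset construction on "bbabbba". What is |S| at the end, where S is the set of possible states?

Start in {q0}.
Read 'b': {q0} → {q2}.
Read 'b': {q2} → {q1}.
Read 'a': {q1} → {q4}.
Read 'b': {q4} → {q1, q4}.
Read 'b': {q1, q4} → {q1, q4}.
Read 'b': {q1, q4} → {q1, q4}.
Read 'a': {q1, q4} → {q4}.
That set has 1 state.

1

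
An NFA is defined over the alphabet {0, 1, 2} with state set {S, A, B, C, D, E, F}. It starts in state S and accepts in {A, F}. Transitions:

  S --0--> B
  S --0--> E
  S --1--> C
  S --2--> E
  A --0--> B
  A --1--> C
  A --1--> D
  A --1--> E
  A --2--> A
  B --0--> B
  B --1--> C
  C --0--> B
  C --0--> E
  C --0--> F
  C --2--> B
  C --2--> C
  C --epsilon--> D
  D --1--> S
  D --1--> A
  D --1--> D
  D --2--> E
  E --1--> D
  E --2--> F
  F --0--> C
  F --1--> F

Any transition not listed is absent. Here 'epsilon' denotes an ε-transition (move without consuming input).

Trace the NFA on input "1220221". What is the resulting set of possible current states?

{S, A, C, D, F}

Start in {S}.
Read '1': S→{C}; union {C}; ε-closure = {C, D}.
Read '2': C→{B, C}, D→{E}; union {B, C, E}; ε-closure = {B, C, D, E}.
Read '2': B→∅, C→{B, C}, D→{E}, E→{F}; union {B, C, E, F}; ε-closure = {B, C, D, E, F}.
Read '0': B→{B}, C→{B, E, F}, D→∅, E→∅, F→{C}; union {B, C, E, F}; ε-closure = {B, C, D, E, F}.
Read '2': B→∅, C→{B, C}, D→{E}, E→{F}, F→∅; union {B, C, E, F}; ε-closure = {B, C, D, E, F}.
Read '2': B→∅, C→{B, C}, D→{E}, E→{F}, F→∅; union {B, C, E, F}; ε-closure = {B, C, D, E, F}.
Read '1': B→{C}, C→∅, D→{S, A, D}, E→{D}, F→{F}; now {S, A, C, D, F}.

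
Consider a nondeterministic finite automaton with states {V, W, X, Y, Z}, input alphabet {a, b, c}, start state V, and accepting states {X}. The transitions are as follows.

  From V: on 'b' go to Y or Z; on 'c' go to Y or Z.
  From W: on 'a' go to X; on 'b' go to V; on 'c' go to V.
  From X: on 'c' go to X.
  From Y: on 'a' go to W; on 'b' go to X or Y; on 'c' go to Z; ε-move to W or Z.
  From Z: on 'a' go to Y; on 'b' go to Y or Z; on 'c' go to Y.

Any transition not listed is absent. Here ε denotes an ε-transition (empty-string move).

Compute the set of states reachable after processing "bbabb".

{V, W, X, Y, Z}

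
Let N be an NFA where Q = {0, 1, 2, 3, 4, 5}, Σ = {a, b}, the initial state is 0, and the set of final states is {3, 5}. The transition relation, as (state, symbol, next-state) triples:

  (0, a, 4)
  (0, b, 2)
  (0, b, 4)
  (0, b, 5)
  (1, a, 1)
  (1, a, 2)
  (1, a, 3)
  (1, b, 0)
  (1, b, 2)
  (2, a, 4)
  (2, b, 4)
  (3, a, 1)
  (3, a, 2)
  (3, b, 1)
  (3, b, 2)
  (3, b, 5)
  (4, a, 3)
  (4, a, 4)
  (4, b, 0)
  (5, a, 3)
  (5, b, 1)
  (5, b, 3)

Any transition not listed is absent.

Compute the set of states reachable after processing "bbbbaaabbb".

Start in {0}.
Read 'b': 0→{2, 4, 5}; now {2, 4, 5}.
Read 'b': 2→{4}, 4→{0}, 5→{1, 3}; now {0, 1, 3, 4}.
Read 'b': 0→{2, 4, 5}, 1→{0, 2}, 3→{1, 2, 5}, 4→{0}; now {0, 1, 2, 4, 5}.
Read 'b': 0→{2, 4, 5}, 1→{0, 2}, 2→{4}, 4→{0}, 5→{1, 3}; now {0, 1, 2, 3, 4, 5}.
Read 'a': 0→{4}, 1→{1, 2, 3}, 2→{4}, 3→{1, 2}, 4→{3, 4}, 5→{3}; now {1, 2, 3, 4}.
Read 'a': 1→{1, 2, 3}, 2→{4}, 3→{1, 2}, 4→{3, 4}; now {1, 2, 3, 4}.
Read 'a': 1→{1, 2, 3}, 2→{4}, 3→{1, 2}, 4→{3, 4}; now {1, 2, 3, 4}.
Read 'b': 1→{0, 2}, 2→{4}, 3→{1, 2, 5}, 4→{0}; now {0, 1, 2, 4, 5}.
Read 'b': 0→{2, 4, 5}, 1→{0, 2}, 2→{4}, 4→{0}, 5→{1, 3}; now {0, 1, 2, 3, 4, 5}.
Read 'b': 0→{2, 4, 5}, 1→{0, 2}, 2→{4}, 3→{1, 2, 5}, 4→{0}, 5→{1, 3}; now {0, 1, 2, 3, 4, 5}.

{0, 1, 2, 3, 4, 5}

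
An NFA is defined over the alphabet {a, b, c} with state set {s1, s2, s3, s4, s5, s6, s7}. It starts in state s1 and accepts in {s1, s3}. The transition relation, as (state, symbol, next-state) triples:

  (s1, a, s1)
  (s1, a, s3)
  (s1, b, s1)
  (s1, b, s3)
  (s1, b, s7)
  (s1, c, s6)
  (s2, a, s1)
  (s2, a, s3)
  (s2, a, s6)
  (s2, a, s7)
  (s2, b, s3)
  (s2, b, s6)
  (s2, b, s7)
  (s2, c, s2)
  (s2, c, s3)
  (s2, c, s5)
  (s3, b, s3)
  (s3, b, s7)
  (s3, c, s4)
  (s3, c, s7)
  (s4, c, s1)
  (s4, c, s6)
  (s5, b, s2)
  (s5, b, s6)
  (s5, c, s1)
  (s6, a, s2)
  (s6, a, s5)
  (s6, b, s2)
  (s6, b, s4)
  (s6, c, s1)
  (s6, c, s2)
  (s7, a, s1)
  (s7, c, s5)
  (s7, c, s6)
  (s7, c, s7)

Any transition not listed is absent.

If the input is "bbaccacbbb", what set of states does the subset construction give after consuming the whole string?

{s1, s2, s3, s4, s6, s7}

Start in {s1}.
Read 'b': s1→{s1, s3, s7}; now {s1, s3, s7}.
Read 'b': s1→{s1, s3, s7}, s3→{s3, s7}, s7→∅; now {s1, s3, s7}.
Read 'a': s1→{s1, s3}, s3→∅, s7→{s1}; now {s1, s3}.
Read 'c': s1→{s6}, s3→{s4, s7}; now {s4, s6, s7}.
Read 'c': s4→{s1, s6}, s6→{s1, s2}, s7→{s5, s6, s7}; now {s1, s2, s5, s6, s7}.
Read 'a': s1→{s1, s3}, s2→{s1, s3, s6, s7}, s5→∅, s6→{s2, s5}, s7→{s1}; now {s1, s2, s3, s5, s6, s7}.
Read 'c': s1→{s6}, s2→{s2, s3, s5}, s3→{s4, s7}, s5→{s1}, s6→{s1, s2}, s7→{s5, s6, s7}; now {s1, s2, s3, s4, s5, s6, s7}.
Read 'b': s1→{s1, s3, s7}, s2→{s3, s6, s7}, s3→{s3, s7}, s4→∅, s5→{s2, s6}, s6→{s2, s4}, s7→∅; now {s1, s2, s3, s4, s6, s7}.
Read 'b': s1→{s1, s3, s7}, s2→{s3, s6, s7}, s3→{s3, s7}, s4→∅, s6→{s2, s4}, s7→∅; now {s1, s2, s3, s4, s6, s7}.
Read 'b': s1→{s1, s3, s7}, s2→{s3, s6, s7}, s3→{s3, s7}, s4→∅, s6→{s2, s4}, s7→∅; now {s1, s2, s3, s4, s6, s7}.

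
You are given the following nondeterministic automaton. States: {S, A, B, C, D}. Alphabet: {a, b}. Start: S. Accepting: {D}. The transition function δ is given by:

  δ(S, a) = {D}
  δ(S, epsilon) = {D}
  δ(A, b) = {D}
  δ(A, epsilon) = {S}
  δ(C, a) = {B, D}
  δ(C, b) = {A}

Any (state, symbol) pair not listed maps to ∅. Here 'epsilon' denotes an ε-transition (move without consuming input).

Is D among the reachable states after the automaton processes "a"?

Yes

Start: ε-closure({S}) = {S, D}.
Read 'a': {S, D} → {D}.
State D is in {D}.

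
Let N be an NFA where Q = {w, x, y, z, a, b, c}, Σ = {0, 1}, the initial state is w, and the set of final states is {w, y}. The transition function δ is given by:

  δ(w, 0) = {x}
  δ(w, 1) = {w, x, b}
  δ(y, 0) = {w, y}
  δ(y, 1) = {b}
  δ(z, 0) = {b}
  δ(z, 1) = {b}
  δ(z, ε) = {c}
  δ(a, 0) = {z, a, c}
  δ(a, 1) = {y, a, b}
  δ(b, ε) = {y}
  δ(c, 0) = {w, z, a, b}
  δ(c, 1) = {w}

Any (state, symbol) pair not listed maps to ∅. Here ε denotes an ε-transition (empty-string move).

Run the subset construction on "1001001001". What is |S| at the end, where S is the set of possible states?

4

Start in {w}.
Read '1': w→{w, x, b}; union {w, x, b}; ε-closure = {w, x, y, b}.
Read '0': w→{x}, x→∅, y→{w, y}, b→∅; now {w, x, y}.
Read '0': w→{x}, x→∅, y→{w, y}; now {w, x, y}.
Read '1': w→{w, x, b}, x→∅, y→{b}; union {w, x, b}; ε-closure = {w, x, y, b}.
Read '0': w→{x}, x→∅, y→{w, y}, b→∅; now {w, x, y}.
Read '0': w→{x}, x→∅, y→{w, y}; now {w, x, y}.
Read '1': w→{w, x, b}, x→∅, y→{b}; union {w, x, b}; ε-closure = {w, x, y, b}.
Read '0': w→{x}, x→∅, y→{w, y}, b→∅; now {w, x, y}.
Read '0': w→{x}, x→∅, y→{w, y}; now {w, x, y}.
Read '1': w→{w, x, b}, x→∅, y→{b}; union {w, x, b}; ε-closure = {w, x, y, b}.
That set has 4 states.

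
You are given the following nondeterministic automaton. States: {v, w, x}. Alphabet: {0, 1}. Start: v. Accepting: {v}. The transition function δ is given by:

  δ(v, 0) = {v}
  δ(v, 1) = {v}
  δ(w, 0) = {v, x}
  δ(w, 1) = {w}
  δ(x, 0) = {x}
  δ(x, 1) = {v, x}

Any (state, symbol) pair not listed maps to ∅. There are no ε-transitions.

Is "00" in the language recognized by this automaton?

Yes

Start in {v}.
Read '0': v→{v}; now {v}.
Read '0': v→{v}; now {v}.
The final set {v} contains the accepting state v.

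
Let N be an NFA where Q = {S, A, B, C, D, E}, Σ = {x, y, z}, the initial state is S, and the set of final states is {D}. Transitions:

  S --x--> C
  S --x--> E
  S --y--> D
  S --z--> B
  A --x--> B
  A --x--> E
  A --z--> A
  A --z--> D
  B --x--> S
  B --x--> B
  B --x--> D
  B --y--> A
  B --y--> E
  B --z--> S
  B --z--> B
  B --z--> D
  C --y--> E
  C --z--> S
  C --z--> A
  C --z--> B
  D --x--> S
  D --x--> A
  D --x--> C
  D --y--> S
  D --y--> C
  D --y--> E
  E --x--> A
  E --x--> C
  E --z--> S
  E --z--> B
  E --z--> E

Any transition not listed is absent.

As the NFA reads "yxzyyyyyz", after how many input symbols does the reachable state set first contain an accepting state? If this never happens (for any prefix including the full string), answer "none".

1

Start in {S}.
Read 'y': {S} → {D}.
None of the earlier sets intersect F, but {D} does.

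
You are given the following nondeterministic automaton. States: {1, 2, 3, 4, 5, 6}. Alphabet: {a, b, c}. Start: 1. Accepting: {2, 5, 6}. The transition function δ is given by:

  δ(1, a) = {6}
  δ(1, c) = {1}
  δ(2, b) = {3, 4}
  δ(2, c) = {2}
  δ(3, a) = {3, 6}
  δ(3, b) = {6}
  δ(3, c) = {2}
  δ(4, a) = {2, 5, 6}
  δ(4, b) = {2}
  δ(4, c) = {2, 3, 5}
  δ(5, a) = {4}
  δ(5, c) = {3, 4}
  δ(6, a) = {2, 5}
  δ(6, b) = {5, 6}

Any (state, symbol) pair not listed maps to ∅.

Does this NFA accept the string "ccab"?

Yes

Start in {1}.
Read 'c': 1→{1}; now {1}.
Read 'c': 1→{1}; now {1}.
Read 'a': 1→{6}; now {6}.
Read 'b': 6→{5, 6}; now {5, 6}.
The final set {5, 6} contains the accepting states 5, 6.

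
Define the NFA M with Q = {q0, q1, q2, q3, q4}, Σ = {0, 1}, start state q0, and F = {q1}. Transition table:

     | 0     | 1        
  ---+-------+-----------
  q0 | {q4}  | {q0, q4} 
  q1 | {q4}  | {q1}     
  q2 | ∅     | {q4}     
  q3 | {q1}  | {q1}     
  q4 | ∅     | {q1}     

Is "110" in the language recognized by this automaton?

No

Start in {q0}.
Read '1': q0→{q0, q4}; now {q0, q4}.
Read '1': q0→{q0, q4}, q4→{q1}; now {q0, q1, q4}.
Read '0': q0→{q4}, q1→{q4}, q4→∅; now {q4}.
The final set {q4} contains no accepting state.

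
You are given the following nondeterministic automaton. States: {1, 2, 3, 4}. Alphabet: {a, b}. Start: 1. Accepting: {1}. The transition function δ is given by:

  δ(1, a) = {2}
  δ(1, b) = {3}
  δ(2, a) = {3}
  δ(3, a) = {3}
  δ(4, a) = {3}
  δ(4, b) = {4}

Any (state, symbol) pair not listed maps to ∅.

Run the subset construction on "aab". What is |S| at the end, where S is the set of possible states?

Start in {1}.
Read 'a': {1} → {2}.
Read 'a': {2} → {3}.
Read 'b': {3} → ∅.
That set has 0 states.

0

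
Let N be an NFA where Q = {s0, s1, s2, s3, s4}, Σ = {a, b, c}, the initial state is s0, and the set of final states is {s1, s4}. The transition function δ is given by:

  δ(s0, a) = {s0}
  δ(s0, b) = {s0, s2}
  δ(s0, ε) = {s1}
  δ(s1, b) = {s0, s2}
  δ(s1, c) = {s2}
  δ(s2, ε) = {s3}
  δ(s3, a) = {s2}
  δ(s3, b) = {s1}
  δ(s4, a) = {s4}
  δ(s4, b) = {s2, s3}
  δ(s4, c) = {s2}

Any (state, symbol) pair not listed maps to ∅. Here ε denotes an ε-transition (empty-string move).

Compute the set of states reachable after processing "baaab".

Start: ε-closure({s0}) = {s0, s1}.
Read 'b': s0→{s0, s2}, s1→{s0, s2}; union {s0, s2}; ε-closure = {s0, s1, s2, s3}.
Read 'a': s0→{s0}, s1→∅, s2→∅, s3→{s2}; union {s0, s2}; ε-closure = {s0, s1, s2, s3}.
Read 'a': s0→{s0}, s1→∅, s2→∅, s3→{s2}; union {s0, s2}; ε-closure = {s0, s1, s2, s3}.
Read 'a': s0→{s0}, s1→∅, s2→∅, s3→{s2}; union {s0, s2}; ε-closure = {s0, s1, s2, s3}.
Read 'b': s0→{s0, s2}, s1→{s0, s2}, s2→∅, s3→{s1}; union {s0, s1, s2}; ε-closure = {s0, s1, s2, s3}.

{s0, s1, s2, s3}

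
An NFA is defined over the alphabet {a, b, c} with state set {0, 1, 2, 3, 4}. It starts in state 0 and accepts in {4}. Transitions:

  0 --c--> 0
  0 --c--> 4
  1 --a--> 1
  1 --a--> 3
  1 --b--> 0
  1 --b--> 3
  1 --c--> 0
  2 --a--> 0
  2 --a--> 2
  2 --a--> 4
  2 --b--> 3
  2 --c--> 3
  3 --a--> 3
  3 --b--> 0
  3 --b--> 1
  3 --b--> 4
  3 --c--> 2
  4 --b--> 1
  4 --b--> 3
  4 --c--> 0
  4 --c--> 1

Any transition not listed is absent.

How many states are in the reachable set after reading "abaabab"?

0

Start in {0}.
Read 'a': 0→∅; now ∅.
The set is empty and remains empty for the remaining 6 symbols.
That set has 0 states.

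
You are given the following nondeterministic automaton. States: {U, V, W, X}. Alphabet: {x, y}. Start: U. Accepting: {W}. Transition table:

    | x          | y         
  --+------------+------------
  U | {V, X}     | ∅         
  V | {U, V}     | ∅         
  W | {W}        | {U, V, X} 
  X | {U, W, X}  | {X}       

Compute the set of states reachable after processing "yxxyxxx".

Start in {U}.
Read 'y': {U} → ∅.
The set is empty and remains empty for the remaining 6 symbols.

∅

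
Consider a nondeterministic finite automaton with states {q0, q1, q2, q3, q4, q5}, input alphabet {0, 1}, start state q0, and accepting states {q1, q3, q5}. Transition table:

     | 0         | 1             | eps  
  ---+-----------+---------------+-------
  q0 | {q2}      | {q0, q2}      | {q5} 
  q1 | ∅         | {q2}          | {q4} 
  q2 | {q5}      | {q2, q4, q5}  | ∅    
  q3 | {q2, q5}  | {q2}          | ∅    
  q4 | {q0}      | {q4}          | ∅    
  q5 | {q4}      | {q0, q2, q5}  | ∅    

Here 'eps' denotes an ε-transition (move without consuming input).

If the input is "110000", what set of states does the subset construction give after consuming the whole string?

{q0, q2, q4, q5}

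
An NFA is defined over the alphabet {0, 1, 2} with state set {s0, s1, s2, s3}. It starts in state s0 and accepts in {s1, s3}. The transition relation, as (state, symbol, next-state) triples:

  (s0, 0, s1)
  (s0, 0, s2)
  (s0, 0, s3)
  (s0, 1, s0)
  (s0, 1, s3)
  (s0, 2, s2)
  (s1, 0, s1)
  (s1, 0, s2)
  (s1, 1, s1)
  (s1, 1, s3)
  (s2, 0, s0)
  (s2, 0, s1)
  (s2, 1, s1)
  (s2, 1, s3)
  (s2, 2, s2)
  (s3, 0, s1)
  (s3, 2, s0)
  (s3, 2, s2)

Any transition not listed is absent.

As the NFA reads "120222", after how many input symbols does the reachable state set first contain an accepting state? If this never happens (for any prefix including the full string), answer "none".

1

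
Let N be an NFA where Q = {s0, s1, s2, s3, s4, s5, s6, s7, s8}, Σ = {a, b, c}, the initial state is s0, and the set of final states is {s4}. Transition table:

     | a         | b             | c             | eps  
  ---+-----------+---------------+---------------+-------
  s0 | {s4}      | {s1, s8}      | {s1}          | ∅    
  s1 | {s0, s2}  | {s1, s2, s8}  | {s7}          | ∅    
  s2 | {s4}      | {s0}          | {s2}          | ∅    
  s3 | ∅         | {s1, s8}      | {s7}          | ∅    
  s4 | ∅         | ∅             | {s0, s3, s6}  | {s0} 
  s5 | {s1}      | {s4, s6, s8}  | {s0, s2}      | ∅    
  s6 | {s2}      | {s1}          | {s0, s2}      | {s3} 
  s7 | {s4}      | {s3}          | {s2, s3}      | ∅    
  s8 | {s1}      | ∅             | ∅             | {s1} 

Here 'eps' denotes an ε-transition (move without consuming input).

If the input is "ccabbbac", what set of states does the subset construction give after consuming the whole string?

{s0, s1, s2, s3, s6, s7}

Start in {s0}.
Read 'c': {s0} → {s1}.
Read 'c': {s1} → {s7}.
Read 'a': {s7} → {s0, s4}.
Read 'b': {s0, s4} → {s1, s8}.
Read 'b': {s1, s8} → {s1, s2, s8}.
Read 'b': {s1, s2, s8} → {s0, s1, s2, s8}.
Read 'a': {s0, s1, s2, s8} → {s0, s1, s2, s4}.
Read 'c': {s0, s1, s2, s4} → {s0, s1, s2, s3, s6, s7}.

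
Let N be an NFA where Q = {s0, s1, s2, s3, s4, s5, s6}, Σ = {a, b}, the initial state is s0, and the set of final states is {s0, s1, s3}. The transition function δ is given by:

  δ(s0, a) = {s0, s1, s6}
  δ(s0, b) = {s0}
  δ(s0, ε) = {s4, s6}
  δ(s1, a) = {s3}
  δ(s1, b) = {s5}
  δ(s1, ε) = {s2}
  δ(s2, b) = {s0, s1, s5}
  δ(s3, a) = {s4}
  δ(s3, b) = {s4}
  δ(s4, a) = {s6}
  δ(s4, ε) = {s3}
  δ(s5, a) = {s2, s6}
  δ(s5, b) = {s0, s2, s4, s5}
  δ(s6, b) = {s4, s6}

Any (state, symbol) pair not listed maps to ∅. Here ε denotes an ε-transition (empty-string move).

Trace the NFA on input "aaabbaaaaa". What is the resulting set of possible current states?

{s0, s1, s2, s3, s4, s6}

Start: ε-closure({s0}) = {s0, s3, s4, s6}.
Read 'a': {s0, s3, s4, s6} → {s0, s1, s2, s3, s4, s6}.
Read 'a': {s0, s1, s2, s3, s4, s6} → {s0, s1, s2, s3, s4, s6}.
Read 'a': {s0, s1, s2, s3, s4, s6} → {s0, s1, s2, s3, s4, s6}.
Read 'b': {s0, s1, s2, s3, s4, s6} → {s0, s1, s2, s3, s4, s5, s6}.
Read 'b': {s0, s1, s2, s3, s4, s5, s6} → {s0, s1, s2, s3, s4, s5, s6}.
Read 'a': {s0, s1, s2, s3, s4, s5, s6} → {s0, s1, s2, s3, s4, s6}.
Read 'a': {s0, s1, s2, s3, s4, s6} → {s0, s1, s2, s3, s4, s6}.
Read 'a': {s0, s1, s2, s3, s4, s6} → {s0, s1, s2, s3, s4, s6}.
Read 'a': {s0, s1, s2, s3, s4, s6} → {s0, s1, s2, s3, s4, s6}.
Read 'a': {s0, s1, s2, s3, s4, s6} → {s0, s1, s2, s3, s4, s6}.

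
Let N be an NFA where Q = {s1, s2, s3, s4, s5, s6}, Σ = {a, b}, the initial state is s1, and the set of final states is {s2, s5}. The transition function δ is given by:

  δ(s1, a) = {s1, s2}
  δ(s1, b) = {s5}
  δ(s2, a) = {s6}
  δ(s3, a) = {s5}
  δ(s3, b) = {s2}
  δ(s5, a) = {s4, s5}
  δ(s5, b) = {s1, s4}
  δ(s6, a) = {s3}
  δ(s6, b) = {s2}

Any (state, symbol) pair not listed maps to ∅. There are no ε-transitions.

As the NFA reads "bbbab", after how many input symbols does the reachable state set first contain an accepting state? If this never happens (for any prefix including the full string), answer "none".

1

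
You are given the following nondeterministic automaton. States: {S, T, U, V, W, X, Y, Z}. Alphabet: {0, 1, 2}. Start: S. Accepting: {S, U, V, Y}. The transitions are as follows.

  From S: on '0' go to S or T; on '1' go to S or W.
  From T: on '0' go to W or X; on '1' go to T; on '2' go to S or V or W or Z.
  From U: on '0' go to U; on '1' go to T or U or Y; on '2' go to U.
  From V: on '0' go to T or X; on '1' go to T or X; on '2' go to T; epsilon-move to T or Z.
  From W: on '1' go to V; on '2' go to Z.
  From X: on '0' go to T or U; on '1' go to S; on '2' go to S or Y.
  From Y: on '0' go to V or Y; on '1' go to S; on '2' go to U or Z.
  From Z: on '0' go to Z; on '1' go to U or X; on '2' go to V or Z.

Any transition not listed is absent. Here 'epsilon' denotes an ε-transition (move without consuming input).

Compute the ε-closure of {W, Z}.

{W, Z}

Begin with {W, Z}.
No ε-moves leave this set, so the closure equals the set itself.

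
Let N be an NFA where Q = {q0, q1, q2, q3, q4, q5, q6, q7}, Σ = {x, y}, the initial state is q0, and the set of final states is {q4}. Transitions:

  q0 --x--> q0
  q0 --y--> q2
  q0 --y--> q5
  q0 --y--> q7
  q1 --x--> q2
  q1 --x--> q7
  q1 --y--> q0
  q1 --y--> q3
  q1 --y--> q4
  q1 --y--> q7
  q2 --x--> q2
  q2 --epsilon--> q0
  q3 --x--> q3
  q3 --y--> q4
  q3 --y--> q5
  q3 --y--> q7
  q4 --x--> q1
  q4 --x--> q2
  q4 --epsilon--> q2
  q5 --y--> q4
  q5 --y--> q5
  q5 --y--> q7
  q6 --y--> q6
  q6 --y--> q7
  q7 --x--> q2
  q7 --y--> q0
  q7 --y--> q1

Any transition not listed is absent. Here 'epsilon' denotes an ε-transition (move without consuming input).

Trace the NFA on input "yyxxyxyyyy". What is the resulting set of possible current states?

Start in {q0}.
Read 'y': {q0} → {q0, q2, q5, q7}.
Read 'y': {q0, q2, q5, q7} → {q0, q1, q2, q4, q5, q7}.
Read 'x': {q0, q1, q2, q4, q5, q7} → {q0, q1, q2, q7}.
Read 'x': {q0, q1, q2, q7} → {q0, q2, q7}.
Read 'y': {q0, q2, q7} → {q0, q1, q2, q5, q7}.
Read 'x': {q0, q1, q2, q5, q7} → {q0, q2, q7}.
Read 'y': {q0, q2, q7} → {q0, q1, q2, q5, q7}.
Read 'y': {q0, q1, q2, q5, q7} → {q0, q1, q2, q3, q4, q5, q7}.
Read 'y': {q0, q1, q2, q3, q4, q5, q7} → {q0, q1, q2, q3, q4, q5, q7}.
Read 'y': {q0, q1, q2, q3, q4, q5, q7} → {q0, q1, q2, q3, q4, q5, q7}.

{q0, q1, q2, q3, q4, q5, q7}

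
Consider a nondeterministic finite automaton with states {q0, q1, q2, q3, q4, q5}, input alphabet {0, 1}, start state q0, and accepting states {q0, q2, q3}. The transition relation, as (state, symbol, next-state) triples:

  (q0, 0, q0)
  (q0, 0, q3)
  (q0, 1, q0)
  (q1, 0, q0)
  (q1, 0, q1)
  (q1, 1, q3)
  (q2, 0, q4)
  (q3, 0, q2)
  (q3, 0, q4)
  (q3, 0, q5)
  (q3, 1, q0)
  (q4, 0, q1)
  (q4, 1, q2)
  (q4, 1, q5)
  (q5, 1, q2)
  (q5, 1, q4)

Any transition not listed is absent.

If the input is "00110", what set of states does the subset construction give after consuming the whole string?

{q0, q1, q3, q4}

Start in {q0}.
Read '0': {q0} → {q0, q3}.
Read '0': {q0, q3} → {q0, q2, q3, q4, q5}.
Read '1': {q0, q2, q3, q4, q5} → {q0, q2, q4, q5}.
Read '1': {q0, q2, q4, q5} → {q0, q2, q4, q5}.
Read '0': {q0, q2, q4, q5} → {q0, q1, q3, q4}.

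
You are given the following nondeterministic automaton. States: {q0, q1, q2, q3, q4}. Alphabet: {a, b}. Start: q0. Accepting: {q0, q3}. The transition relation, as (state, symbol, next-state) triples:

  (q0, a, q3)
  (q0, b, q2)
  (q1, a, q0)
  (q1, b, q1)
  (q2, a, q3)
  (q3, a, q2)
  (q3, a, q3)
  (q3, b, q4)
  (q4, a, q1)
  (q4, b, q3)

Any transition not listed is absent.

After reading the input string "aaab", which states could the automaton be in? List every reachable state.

Start in {q0}.
Read 'a': q0→{q3}; now {q3}.
Read 'a': q3→{q2, q3}; now {q2, q3}.
Read 'a': q2→{q3}, q3→{q2, q3}; now {q2, q3}.
Read 'b': q2→∅, q3→{q4}; now {q4}.

{q4}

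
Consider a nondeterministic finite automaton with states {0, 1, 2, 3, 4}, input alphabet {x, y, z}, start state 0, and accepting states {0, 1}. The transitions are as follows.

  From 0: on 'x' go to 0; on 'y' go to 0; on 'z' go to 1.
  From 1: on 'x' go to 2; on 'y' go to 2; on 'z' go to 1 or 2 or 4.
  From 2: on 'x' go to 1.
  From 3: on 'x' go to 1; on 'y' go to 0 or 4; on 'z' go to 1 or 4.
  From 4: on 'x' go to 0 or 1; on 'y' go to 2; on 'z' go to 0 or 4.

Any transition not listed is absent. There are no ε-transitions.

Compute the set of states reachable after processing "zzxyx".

Start in {0}.
Read 'z': 0→{1}; now {1}.
Read 'z': 1→{1, 2, 4}; now {1, 2, 4}.
Read 'x': 1→{2}, 2→{1}, 4→{0, 1}; now {0, 1, 2}.
Read 'y': 0→{0}, 1→{2}, 2→∅; now {0, 2}.
Read 'x': 0→{0}, 2→{1}; now {0, 1}.

{0, 1}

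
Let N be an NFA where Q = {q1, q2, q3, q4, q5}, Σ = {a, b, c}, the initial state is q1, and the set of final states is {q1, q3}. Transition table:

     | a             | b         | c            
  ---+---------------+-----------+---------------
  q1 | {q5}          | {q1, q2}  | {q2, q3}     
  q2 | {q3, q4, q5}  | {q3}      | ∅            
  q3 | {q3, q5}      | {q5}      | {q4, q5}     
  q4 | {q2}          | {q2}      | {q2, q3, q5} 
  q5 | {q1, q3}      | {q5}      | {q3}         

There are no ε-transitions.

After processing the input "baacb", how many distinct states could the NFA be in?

3

Start in {q1}.
Read 'b': q1→{q1, q2}; now {q1, q2}.
Read 'a': q1→{q5}, q2→{q3, q4, q5}; now {q3, q4, q5}.
Read 'a': q3→{q3, q5}, q4→{q2}, q5→{q1, q3}; now {q1, q2, q3, q5}.
Read 'c': q1→{q2, q3}, q2→∅, q3→{q4, q5}, q5→{q3}; now {q2, q3, q4, q5}.
Read 'b': q2→{q3}, q3→{q5}, q4→{q2}, q5→{q5}; now {q2, q3, q5}.
That set has 3 states.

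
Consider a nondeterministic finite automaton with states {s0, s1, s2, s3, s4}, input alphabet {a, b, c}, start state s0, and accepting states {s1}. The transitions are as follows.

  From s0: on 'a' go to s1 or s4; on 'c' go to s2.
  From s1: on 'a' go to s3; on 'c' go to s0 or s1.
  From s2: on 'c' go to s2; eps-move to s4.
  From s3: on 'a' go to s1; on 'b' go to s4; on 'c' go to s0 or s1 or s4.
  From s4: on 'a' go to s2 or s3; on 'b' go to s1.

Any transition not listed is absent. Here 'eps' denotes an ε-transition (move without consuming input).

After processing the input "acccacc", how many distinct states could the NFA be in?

Start in {s0}.
Read 'a': s0→{s1, s4}; now {s1, s4}.
Read 'c': s1→{s0, s1}, s4→∅; now {s0, s1}.
Read 'c': s0→{s2}, s1→{s0, s1}; union {s0, s1, s2}; ε-closure = {s0, s1, s2, s4}.
Read 'c': s0→{s2}, s1→{s0, s1}, s2→{s2}, s4→∅; union {s0, s1, s2}; ε-closure = {s0, s1, s2, s4}.
Read 'a': s0→{s1, s4}, s1→{s3}, s2→∅, s4→{s2, s3}; now {s1, s2, s3, s4}.
Read 'c': s1→{s0, s1}, s2→{s2}, s3→{s0, s1, s4}, s4→∅; now {s0, s1, s2, s4}.
Read 'c': s0→{s2}, s1→{s0, s1}, s2→{s2}, s4→∅; union {s0, s1, s2}; ε-closure = {s0, s1, s2, s4}.
That set has 4 states.

4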